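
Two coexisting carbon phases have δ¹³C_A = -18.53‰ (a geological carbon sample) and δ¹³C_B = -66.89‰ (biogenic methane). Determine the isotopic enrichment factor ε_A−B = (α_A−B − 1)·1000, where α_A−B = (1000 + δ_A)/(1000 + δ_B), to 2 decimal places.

α_A−B = (1000 + -18.53) / (1000 + -66.89) = 981.47 / 933.11 = 1.051827
ε_A−B = (1.051827 − 1) × 1000 = 51.827‰
(The approximation ε ≈ δ_A − δ_B would give 48.36‰.)

51.83‰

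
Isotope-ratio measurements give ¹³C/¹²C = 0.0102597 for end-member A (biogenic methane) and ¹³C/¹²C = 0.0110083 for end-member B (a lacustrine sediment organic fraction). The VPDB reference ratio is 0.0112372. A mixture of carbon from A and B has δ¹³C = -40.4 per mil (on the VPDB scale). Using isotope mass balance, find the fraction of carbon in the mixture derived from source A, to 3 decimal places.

δ_A = (0.0102597/0.0112372 − 1)×1000 = (0.913012 − 1)×1000 = -86.988 per mil
δ_B = (0.0110083/0.0112372 − 1)×1000 = (0.979630 − 1)×1000 = -20.370 per mil
f_A = (δ_mix − δ_B)/(δ_A − δ_B) = (-40.4 − (-20.370))/(-86.988 − (-20.370))
f_A = -20.030 / -66.618 = 0.3007

0.301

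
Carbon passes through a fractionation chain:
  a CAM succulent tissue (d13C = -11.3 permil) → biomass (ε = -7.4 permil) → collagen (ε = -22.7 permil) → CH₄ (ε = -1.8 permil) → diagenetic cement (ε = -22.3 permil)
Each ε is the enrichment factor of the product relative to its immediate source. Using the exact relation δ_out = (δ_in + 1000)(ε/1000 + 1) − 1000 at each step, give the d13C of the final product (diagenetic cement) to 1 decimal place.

step 1: δ = (-11.30 + 1000)·(-7.4/1000 + 1) − 1000 = -18.62 permil
step 2: δ = (-18.62 + 1000)·(-22.7/1000 + 1) − 1000 = -40.89 permil
step 3: δ = (-40.89 + 1000)·(-1.8/1000 + 1) − 1000 = -42.62 permil
step 4: δ = (-42.62 + 1000)·(-22.3/1000 + 1) − 1000 = -63.97 permil

-64.0 permil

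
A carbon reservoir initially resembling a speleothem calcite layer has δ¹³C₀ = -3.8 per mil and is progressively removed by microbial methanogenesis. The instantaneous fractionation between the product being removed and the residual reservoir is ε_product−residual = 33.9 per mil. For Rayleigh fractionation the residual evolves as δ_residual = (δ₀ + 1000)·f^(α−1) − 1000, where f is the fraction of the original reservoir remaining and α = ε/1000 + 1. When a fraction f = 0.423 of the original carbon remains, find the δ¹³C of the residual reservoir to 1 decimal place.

-32.4 per mil

Rayleigh residual: δ_res = (δ₀ + 1000)·f^(α−1) − 1000
α = ε/1000 + 1 = 1.03390, so α − 1 = 0.03390
f^(α−1) = 0.423^(0.03390) = 0.971254
δ_res = (-3.8 + 1000) × 0.971254 − 1000 = 967.563 − 1000 = -32.44 per mil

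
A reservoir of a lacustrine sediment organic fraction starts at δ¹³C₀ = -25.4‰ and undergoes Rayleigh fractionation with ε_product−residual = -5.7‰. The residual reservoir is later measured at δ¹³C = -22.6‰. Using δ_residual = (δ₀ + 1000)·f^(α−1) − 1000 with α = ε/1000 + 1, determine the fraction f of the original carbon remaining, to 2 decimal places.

α − 1 = ε/1000 = -0.0057
(δ_res + 1000)/(δ₀ + 1000) = (-22.6 + 1000)/(-25.4 + 1000) = 977.4/974.6 = 1.002873
f = 1.002873^(1/-0.0057) = exp(ln(1.002873)/-0.0057) = exp(0.00287/-0.0057)
f = exp(-0.5033) = 0.6045

0.60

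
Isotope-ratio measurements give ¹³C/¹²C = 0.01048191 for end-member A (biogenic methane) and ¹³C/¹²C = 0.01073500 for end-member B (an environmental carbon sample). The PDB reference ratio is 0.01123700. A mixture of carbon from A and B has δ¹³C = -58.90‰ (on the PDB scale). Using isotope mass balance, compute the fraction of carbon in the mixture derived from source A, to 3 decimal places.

δ_A = (0.01048191/0.01123700 − 1)×1000 = (0.932803 − 1)×1000 = -67.197‰
δ_B = (0.01073500/0.01123700 − 1)×1000 = (0.955326 − 1)×1000 = -44.674‰
f_A = (δ_mix − δ_B)/(δ_A − δ_B) = (-58.90 − (-44.674))/(-67.197 − (-44.674))
f_A = -14.226 / -22.523 = 0.6316

0.632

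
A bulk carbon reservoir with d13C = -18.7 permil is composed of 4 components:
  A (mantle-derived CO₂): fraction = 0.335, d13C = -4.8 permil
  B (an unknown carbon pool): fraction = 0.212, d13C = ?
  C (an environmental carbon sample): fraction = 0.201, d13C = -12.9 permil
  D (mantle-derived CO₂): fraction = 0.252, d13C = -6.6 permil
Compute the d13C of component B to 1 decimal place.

Isotope mass balance: δ_bulk = Σ fᵢ·δᵢ.
-18.7 = 0.335×(-4.8) + 0.212×δ_B + 0.201×(-12.9) + 0.252×(-6.6)
0.212·δ_B = -18.7 − (-5.864) = -12.836
δ_B = -12.836 / 0.212 = -60.55 permil

-60.5 permil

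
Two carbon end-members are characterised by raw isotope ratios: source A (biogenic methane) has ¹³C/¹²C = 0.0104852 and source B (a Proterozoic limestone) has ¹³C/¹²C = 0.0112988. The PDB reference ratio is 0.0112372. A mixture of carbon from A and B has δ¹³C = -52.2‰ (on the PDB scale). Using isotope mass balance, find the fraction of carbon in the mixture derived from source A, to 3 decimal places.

δ_A = (0.0104852/0.0112372 − 1)×1000 = (0.933079 − 1)×1000 = -66.921‰
δ_B = (0.0112988/0.0112372 − 1)×1000 = (1.005482 − 1)×1000 = 5.482‰
f_A = (δ_mix − δ_B)/(δ_A − δ_B) = (-52.2 − (5.482))/(-66.921 − (5.482))
f_A = -57.682 / -72.402 = 0.7967

0.797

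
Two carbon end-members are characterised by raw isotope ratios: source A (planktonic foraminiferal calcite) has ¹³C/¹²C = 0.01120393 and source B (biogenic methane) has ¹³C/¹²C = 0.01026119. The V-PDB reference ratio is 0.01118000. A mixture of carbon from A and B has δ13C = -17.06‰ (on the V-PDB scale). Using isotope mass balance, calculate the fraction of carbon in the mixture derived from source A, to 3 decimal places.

δ_A = (0.01120393/0.01118000 − 1)×1000 = (1.002140 − 1)×1000 = 2.140‰
δ_B = (0.01026119/0.01118000 − 1)×1000 = (0.917817 − 1)×1000 = -82.183‰
f_A = (δ_mix − δ_B)/(δ_A − δ_B) = (-17.06 − (-82.183))/(2.140 − (-82.183))
f_A = 65.123 / 84.324 = 0.7723

0.772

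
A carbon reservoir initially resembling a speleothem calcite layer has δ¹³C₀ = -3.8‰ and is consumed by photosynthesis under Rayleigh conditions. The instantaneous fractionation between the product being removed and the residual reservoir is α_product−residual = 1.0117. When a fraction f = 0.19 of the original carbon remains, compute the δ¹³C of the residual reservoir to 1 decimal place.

-23.0‰

Rayleigh residual: δ_res = (δ₀ + 1000)·f^(α−1) − 1000
α − 1 = 0.01170
f^(α−1) = 0.19^(0.01170) = 0.980757
δ_res = (-3.8 + 1000) × 0.980757 − 1000 = 977.030 − 1000 = -22.97‰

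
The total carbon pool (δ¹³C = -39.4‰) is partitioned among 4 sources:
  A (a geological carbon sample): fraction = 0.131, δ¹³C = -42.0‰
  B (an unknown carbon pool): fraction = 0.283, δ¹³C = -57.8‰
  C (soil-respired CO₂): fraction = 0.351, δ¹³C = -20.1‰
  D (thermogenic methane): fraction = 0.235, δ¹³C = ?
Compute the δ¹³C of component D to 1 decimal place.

-44.6‰

Isotope mass balance: δ_bulk = Σ fᵢ·δᵢ.
-39.4 = 0.131×(-42.0) + 0.283×(-57.8) + 0.351×(-20.1) + 0.235×δ_D
0.235·δ_D = -39.4 − (-28.915) = -10.485
δ_D = -10.485 / 0.235 = -44.62‰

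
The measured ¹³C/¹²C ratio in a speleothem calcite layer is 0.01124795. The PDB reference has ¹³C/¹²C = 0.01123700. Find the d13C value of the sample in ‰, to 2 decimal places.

d13C = (R_sample / R_standard − 1) × 1000
R_sample / R_standard = 0.01124795 / 0.01123700 = 1.000974
d13C = (1.000974 − 1) × 1000 = 0.974‰

0.97‰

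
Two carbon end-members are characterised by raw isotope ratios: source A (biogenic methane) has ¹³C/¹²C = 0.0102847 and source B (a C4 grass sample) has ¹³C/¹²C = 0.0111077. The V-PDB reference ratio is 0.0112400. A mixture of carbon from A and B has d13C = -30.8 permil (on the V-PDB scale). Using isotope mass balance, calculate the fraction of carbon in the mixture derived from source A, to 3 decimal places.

δ_A = (0.0102847/0.0112400 − 1)×1000 = (0.915009 − 1)×1000 = -84.991 permil
δ_B = (0.0111077/0.0112400 − 1)×1000 = (0.988230 − 1)×1000 = -11.770 permil
f_A = (δ_mix − δ_B)/(δ_A − δ_B) = (-30.8 − (-11.770))/(-84.991 − (-11.770))
f_A = -19.030 / -73.221 = 0.2599

0.260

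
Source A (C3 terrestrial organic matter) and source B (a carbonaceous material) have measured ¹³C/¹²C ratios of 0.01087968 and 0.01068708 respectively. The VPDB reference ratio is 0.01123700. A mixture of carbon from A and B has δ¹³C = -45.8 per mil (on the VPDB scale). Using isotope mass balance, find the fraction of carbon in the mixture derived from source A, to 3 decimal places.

δ_A = (0.01087968/0.01123700 − 1)×1000 = (0.968201 − 1)×1000 = -31.799 per mil
δ_B = (0.01068708/0.01123700 − 1)×1000 = (0.951062 − 1)×1000 = -48.938 per mil
f_A = (δ_mix − δ_B)/(δ_A − δ_B) = (-45.8 − (-48.938))/(-31.799 − (-48.938))
f_A = 3.138 / 17.140 = 0.1831

0.183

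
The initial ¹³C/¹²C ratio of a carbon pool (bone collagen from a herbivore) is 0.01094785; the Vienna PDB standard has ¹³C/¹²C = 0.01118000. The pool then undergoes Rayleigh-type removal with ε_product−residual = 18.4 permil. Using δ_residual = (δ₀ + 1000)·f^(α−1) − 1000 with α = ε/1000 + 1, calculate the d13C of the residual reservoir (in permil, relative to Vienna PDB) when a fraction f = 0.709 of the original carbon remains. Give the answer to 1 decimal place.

-26.9 permil

δ₀ = (0.01094785/0.01118000 − 1)×1000 = (0.979235 − 1)×1000 = -20.765 permil
α − 1 = ε/1000 = 0.0184
f^(α−1) = 0.709^(0.0184) = 0.993692
δ_res = (-20.765 + 1000) × 0.993692 − 1000 = 973.058 − 1000 = -26.94 permil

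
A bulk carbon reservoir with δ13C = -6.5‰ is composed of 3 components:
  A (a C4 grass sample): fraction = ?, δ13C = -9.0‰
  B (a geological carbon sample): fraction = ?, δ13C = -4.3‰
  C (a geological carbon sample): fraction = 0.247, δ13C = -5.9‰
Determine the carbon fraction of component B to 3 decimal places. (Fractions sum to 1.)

0.369

Let f_B and f_A be the unknown fractions; fractions sum to 1 so f_B + f_A = 0.753.
Mass balance: Σ fᵢ·δᵢ = δ_bulk ⇒ f_B·(-4.3) + f_A·(-9.0) = -6.5 − (-1.457) = -5.043
Substitute f_A = 0.753 − f_B:
f_B·(-4.3 − -9.0) = -5.043 − 0.753×(-9.0) = 1.734
f_B = 1.734 / 4.7 = 0.3690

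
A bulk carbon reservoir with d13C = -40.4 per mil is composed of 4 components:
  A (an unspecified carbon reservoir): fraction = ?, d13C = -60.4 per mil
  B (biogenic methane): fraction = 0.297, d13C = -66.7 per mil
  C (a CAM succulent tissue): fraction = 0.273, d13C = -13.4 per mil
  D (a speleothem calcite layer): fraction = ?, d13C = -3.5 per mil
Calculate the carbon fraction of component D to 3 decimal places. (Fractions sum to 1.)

Let f_D and f_A be the unknown fractions; fractions sum to 1 so f_D + f_A = 0.430.
Mass balance: Σ fᵢ·δᵢ = δ_bulk ⇒ f_D·(-3.5) + f_A·(-60.4) = -40.4 − (-23.468) = -16.932
Substitute f_A = 0.430 − f_D:
f_D·(-3.5 − -60.4) = -16.932 − 0.430×(-60.4) = 9.040
f_D = 9.040 / 56.9 = 0.1589

0.159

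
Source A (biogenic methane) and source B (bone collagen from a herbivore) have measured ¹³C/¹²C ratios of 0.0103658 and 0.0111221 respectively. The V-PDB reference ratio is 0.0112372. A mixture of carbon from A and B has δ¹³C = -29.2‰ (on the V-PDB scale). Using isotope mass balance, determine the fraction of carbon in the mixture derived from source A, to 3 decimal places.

0.282

δ_A = (0.0103658/0.0112372 − 1)×1000 = (0.922454 − 1)×1000 = -77.546‰
δ_B = (0.0111221/0.0112372 − 1)×1000 = (0.989757 − 1)×1000 = -10.243‰
f_A = (δ_mix − δ_B)/(δ_A − δ_B) = (-29.2 − (-10.243))/(-77.546 − (-10.243))
f_A = -18.957 / -67.303 = 0.2817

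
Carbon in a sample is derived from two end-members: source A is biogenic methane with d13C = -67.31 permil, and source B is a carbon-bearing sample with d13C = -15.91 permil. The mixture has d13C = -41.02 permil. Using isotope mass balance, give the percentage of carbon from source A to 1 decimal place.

48.9%

δ_mix = f_A·δ_A + (1 − f_A)·δ_B  ⇒  f_A = (δ_mix − δ_B)/(δ_A − δ_B)
f_A = (-41.02 − (-15.91)) / (-67.31 − (-15.91))
f_A = -25.11 / -51.40 = 0.4885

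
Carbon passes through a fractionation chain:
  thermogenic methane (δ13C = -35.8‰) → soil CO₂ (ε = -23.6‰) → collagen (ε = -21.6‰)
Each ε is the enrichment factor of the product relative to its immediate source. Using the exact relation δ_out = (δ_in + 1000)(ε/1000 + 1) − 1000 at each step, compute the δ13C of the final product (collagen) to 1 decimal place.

step 1: δ = (-35.80 + 1000)·(-23.6/1000 + 1) − 1000 = -58.56‰
step 2: δ = (-58.56 + 1000)·(-21.6/1000 + 1) − 1000 = -78.89‰

-78.9‰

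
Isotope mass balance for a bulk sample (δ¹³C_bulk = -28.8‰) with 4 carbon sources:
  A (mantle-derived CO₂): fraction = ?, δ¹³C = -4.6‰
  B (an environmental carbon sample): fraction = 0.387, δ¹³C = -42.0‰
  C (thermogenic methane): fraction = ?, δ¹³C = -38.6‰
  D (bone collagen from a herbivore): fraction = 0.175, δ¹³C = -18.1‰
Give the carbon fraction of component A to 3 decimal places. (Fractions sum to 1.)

Let f_A and f_C be the unknown fractions; fractions sum to 1 so f_A + f_C = 0.438.
Mass balance: Σ fᵢ·δᵢ = δ_bulk ⇒ f_A·(-4.6) + f_C·(-38.6) = -28.8 − (-19.422) = -9.378
Substitute f_C = 0.438 − f_A:
f_A·(-4.6 − -38.6) = -9.378 − 0.438×(-38.6) = 7.528
f_A = 7.528 / 34.0 = 0.2214

0.221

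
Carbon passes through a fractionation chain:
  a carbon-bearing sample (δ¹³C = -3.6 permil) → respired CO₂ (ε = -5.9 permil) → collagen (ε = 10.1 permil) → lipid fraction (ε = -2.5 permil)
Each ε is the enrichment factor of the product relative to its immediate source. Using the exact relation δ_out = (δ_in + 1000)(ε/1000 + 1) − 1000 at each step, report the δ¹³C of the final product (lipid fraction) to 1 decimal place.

step 1: δ = (-3.60 + 1000)·(-5.9/1000 + 1) − 1000 = -9.48 permil
step 2: δ = (-9.48 + 1000)·(10.1/1000 + 1) − 1000 = 0.53 permil
step 3: δ = (0.53 + 1000)·(-2.5/1000 + 1) − 1000 = -1.98 permil

-2.0 permil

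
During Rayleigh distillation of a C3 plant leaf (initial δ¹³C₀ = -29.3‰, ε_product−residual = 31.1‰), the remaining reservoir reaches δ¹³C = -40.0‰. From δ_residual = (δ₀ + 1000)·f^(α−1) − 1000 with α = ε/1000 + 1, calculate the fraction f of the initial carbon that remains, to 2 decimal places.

0.70

α − 1 = ε/1000 = 0.0311
(δ_res + 1000)/(δ₀ + 1000) = (-40.0 + 1000)/(-29.3 + 1000) = 960.0/970.7 = 0.988977
f = 0.988977^(1/0.0311) = exp(ln(0.988977)/0.0311) = exp(-0.01108/0.0311)
f = exp(-0.3564) = 0.7002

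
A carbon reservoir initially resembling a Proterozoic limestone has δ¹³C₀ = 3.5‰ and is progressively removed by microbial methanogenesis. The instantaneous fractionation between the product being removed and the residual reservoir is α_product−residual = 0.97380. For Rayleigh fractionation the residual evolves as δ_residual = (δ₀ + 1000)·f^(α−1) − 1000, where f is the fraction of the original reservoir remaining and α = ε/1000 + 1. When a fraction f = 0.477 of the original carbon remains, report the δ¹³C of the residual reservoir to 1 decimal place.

Rayleigh residual: δ_res = (δ₀ + 1000)·f^(α−1) − 1000
α − 1 = -0.02620
f^(α−1) = 0.477^(-0.02620) = 1.019584
δ_res = (3.5 + 1000) × 1.019584 − 1000 = 1023.152 − 1000 = 23.15‰

23.2‰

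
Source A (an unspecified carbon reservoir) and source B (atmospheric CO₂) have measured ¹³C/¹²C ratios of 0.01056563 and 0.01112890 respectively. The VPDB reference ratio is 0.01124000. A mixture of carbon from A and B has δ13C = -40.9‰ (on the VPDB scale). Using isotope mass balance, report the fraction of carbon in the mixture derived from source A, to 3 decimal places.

δ_A = (0.01056563/0.01124000 − 1)×1000 = (0.940003 − 1)×1000 = -59.997‰
δ_B = (0.01112890/0.01124000 − 1)×1000 = (0.990116 − 1)×1000 = -9.884‰
f_A = (δ_mix − δ_B)/(δ_A − δ_B) = (-40.9 − (-9.884))/(-59.997 − (-9.884))
f_A = -31.016 / -50.113 = 0.6189

0.619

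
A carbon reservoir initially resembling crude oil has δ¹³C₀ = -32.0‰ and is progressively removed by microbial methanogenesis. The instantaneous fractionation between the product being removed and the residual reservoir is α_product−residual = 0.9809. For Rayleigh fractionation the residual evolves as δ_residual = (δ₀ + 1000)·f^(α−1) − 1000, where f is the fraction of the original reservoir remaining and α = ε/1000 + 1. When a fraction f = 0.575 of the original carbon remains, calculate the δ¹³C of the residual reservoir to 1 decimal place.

Rayleigh residual: δ_res = (δ₀ + 1000)·f^(α−1) − 1000
α − 1 = -0.01910
f^(α−1) = 0.575^(-0.01910) = 1.010626
δ_res = (-32.0 + 1000) × 1.010626 − 1000 = 978.286 − 1000 = -21.71‰

-21.7‰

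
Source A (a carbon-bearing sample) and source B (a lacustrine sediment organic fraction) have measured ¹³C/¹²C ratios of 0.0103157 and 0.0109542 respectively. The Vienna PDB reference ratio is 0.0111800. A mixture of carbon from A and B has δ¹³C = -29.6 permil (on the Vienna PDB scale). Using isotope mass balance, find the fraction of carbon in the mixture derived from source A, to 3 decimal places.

0.165

δ_A = (0.0103157/0.0111800 − 1)×1000 = (0.922692 − 1)×1000 = -77.308 permil
δ_B = (0.0109542/0.0111800 − 1)×1000 = (0.979803 − 1)×1000 = -20.197 permil
f_A = (δ_mix − δ_B)/(δ_A − δ_B) = (-29.6 − (-20.197))/(-77.308 − (-20.197))
f_A = -9.403 / -57.111 = 0.1646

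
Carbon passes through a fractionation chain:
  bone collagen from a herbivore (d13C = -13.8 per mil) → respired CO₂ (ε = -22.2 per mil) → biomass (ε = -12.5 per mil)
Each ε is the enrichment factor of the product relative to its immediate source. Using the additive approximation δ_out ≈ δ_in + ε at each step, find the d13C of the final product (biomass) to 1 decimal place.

-48.5 per mil

step 1: δ ≈ -13.8 + (-22.2) = -36.0 per mil
step 2: δ ≈ -36.0 + (-12.5) = -48.5 per mil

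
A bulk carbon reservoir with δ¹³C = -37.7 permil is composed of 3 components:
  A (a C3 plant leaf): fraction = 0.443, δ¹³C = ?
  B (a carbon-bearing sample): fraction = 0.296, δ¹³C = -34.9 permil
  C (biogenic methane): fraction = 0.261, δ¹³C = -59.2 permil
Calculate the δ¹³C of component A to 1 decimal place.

-26.9 permil

Isotope mass balance: δ_bulk = Σ fᵢ·δᵢ.
-37.7 = 0.443×δ_A + 0.296×(-34.9) + 0.261×(-59.2)
0.443·δ_A = -37.7 − (-25.782) = -11.918
δ_A = -11.918 / 0.443 = -26.90 permil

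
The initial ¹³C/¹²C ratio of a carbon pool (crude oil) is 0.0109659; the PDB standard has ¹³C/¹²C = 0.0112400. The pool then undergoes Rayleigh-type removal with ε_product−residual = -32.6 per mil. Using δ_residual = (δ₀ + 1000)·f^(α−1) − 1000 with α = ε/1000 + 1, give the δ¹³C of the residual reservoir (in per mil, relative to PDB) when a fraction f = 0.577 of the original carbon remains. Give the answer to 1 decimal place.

-6.7 per mil

δ₀ = (0.0109659/0.0112400 − 1)×1000 = (0.975614 − 1)×1000 = -24.386 per mil
α − 1 = ε/1000 = -0.0326
f^(α−1) = 0.577^(-0.0326) = 1.018089
δ_res = (-24.386 + 1000) × 1.018089 − 1000 = 993.262 − 1000 = -6.74 per mil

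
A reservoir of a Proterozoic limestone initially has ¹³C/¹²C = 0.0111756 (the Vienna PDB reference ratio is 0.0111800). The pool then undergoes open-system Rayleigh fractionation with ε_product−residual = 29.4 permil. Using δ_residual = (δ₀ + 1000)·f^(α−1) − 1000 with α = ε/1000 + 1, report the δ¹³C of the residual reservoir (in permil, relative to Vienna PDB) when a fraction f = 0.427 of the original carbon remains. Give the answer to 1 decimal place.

-25.1 permil

δ₀ = (0.0111756/0.0111800 − 1)×1000 = (0.999606 − 1)×1000 = -0.394 permil
α − 1 = ε/1000 = 0.0294
f^(α−1) = 0.427^(0.0294) = 0.975292
δ_res = (-0.394 + 1000) × 0.975292 − 1000 = 974.908 − 1000 = -25.09 permil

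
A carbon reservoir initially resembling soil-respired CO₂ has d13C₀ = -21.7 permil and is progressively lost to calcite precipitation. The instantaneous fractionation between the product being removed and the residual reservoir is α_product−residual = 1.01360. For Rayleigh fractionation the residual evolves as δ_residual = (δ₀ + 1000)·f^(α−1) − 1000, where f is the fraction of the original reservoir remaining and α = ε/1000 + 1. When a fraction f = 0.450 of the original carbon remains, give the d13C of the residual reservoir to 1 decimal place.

Rayleigh residual: δ_res = (δ₀ + 1000)·f^(α−1) − 1000
α − 1 = 0.01360
f^(α−1) = 0.450^(0.01360) = 0.989199
δ_res = (-21.7 + 1000) × 0.989199 − 1000 = 967.733 − 1000 = -32.27 permil

-32.3 permil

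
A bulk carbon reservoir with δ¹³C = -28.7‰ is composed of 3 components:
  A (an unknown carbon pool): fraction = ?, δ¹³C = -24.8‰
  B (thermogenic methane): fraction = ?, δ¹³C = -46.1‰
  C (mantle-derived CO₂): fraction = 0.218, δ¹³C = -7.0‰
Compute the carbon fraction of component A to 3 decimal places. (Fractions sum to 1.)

0.417

Let f_A and f_B be the unknown fractions; fractions sum to 1 so f_A + f_B = 0.782.
Mass balance: Σ fᵢ·δᵢ = δ_bulk ⇒ f_A·(-24.8) + f_B·(-46.1) = -28.7 − (-1.526) = -27.174
Substitute f_B = 0.782 − f_A:
f_A·(-24.8 − -46.1) = -27.174 − 0.782×(-46.1) = 8.876
f_A = 8.876 / 21.3 = 0.4167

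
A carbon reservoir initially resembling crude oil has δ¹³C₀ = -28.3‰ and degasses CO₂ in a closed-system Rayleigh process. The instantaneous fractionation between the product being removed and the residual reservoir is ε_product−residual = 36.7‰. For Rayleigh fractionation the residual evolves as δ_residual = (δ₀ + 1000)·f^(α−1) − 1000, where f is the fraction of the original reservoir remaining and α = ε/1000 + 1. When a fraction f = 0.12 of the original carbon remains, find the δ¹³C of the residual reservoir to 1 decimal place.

Rayleigh residual: δ_res = (δ₀ + 1000)·f^(α−1) − 1000
α = ε/1000 + 1 = 1.03670, so α − 1 = 0.03670
f^(α−1) = 0.12^(0.03670) = 0.925137
δ_res = (-28.3 + 1000) × 0.925137 − 1000 = 898.955 − 1000 = -101.04‰

-101.0‰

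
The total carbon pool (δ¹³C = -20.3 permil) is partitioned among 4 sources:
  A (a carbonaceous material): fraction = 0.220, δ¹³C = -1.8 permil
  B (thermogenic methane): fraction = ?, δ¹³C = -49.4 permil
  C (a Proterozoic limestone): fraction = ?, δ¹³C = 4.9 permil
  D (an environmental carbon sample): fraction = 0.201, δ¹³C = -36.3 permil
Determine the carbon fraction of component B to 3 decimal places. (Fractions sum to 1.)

Let f_B and f_C be the unknown fractions; fractions sum to 1 so f_B + f_C = 0.579.
Mass balance: Σ fᵢ·δᵢ = δ_bulk ⇒ f_B·(-49.4) + f_C·(4.9) = -20.3 − (-7.692) = -12.608
Substitute f_C = 0.579 − f_B:
f_B·(-49.4 − 4.9) = -12.608 − 0.579×(4.9) = -15.445
f_B = -15.445 / -54.3 = 0.2844

0.284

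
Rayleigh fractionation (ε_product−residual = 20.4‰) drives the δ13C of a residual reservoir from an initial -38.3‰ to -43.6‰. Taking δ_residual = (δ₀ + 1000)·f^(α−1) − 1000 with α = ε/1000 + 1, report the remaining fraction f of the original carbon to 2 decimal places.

0.76

α − 1 = ε/1000 = 0.0204
(δ_res + 1000)/(δ₀ + 1000) = (-43.6 + 1000)/(-38.3 + 1000) = 956.4/961.7 = 0.994489
f = 0.994489^(1/0.0204) = exp(ln(0.994489)/0.0204) = exp(-0.00553/0.0204)
f = exp(-0.2709) = 0.7627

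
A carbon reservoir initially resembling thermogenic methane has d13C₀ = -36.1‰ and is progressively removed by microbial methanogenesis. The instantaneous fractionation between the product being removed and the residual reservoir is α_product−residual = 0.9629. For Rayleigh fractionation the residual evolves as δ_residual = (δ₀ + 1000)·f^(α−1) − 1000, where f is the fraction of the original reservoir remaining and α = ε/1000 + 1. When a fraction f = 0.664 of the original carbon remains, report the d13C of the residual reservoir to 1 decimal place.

Rayleigh residual: δ_res = (δ₀ + 1000)·f^(α−1) − 1000
α − 1 = -0.03710
f^(α−1) = 0.664^(-0.03710) = 1.015307
δ_res = (-36.1 + 1000) × 1.015307 − 1000 = 978.655 − 1000 = -21.35‰

-21.3‰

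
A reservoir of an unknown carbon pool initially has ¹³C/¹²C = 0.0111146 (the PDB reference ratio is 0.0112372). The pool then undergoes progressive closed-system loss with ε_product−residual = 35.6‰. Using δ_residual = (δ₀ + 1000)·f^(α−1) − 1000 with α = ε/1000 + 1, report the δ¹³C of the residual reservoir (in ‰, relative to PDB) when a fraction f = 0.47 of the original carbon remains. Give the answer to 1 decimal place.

δ₀ = (0.0111146/0.0112372 − 1)×1000 = (0.989090 − 1)×1000 = -10.910‰
α − 1 = ε/1000 = 0.0356
f^(α−1) = 0.47^(0.0356) = 0.973479
δ_res = (-10.910 + 1000) × 0.973479 − 1000 = 962.858 − 1000 = -37.14‰

-37.1‰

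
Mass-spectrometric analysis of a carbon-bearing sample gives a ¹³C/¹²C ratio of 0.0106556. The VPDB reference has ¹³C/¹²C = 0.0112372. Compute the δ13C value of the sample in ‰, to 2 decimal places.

-51.76‰

δ13C = (R_sample / R_standard − 1) × 1000
R_sample / R_standard = 0.0106556 / 0.0112372 = 0.948243
δ13C = (0.948243 − 1) × 1000 = -51.757‰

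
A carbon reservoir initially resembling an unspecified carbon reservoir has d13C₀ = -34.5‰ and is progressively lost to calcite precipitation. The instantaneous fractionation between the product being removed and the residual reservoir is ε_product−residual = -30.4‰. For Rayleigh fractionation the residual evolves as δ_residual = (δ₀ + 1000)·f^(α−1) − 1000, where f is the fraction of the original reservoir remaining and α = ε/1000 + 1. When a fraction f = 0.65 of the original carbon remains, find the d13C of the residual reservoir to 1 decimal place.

Rayleigh residual: δ_res = (δ₀ + 1000)·f^(α−1) − 1000
α = ε/1000 + 1 = 0.96960, so α − 1 = -0.03040
f^(α−1) = 0.65^(-0.03040) = 1.013182
δ_res = (-34.5 + 1000) × 1.013182 − 1000 = 978.227 − 1000 = -21.77‰

-21.8‰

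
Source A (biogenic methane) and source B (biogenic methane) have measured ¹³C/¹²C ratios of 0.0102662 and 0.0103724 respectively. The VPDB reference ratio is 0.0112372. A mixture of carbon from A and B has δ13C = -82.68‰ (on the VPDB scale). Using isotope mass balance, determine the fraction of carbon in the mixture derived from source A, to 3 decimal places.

0.605

δ_A = (0.0102662/0.0112372 − 1)×1000 = (0.913591 − 1)×1000 = -86.409‰
δ_B = (0.0103724/0.0112372 − 1)×1000 = (0.923041 − 1)×1000 = -76.959‰
f_A = (δ_mix − δ_B)/(δ_A − δ_B) = (-82.68 − (-76.959))/(-86.409 − (-76.959))
f_A = -5.721 / -9.451 = 0.6054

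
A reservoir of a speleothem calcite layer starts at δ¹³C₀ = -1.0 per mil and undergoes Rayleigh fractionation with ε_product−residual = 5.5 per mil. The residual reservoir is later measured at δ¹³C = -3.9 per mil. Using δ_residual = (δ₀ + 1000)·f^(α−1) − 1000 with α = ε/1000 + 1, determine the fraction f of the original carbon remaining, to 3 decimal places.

0.589

α − 1 = ε/1000 = 0.0055
(δ_res + 1000)/(δ₀ + 1000) = (-3.9 + 1000)/(-1.0 + 1000) = 996.1/999.0 = 0.997097
f = 0.997097^(1/0.0055) = exp(ln(0.997097)/0.0055) = exp(-0.00291/0.0055)
f = exp(-0.5286) = 0.5894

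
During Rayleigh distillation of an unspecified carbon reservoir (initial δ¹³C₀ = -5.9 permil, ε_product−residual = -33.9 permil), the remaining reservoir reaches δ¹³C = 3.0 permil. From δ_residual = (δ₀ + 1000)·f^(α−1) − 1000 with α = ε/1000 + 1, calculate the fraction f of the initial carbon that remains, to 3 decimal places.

0.769

α − 1 = ε/1000 = -0.0339
(δ_res + 1000)/(δ₀ + 1000) = (3.0 + 1000)/(-5.9 + 1000) = 1003.0/994.1 = 1.008953
f = 1.008953^(1/-0.0339) = exp(ln(1.008953)/-0.0339) = exp(0.00891/-0.0339)
f = exp(-0.2629) = 0.7688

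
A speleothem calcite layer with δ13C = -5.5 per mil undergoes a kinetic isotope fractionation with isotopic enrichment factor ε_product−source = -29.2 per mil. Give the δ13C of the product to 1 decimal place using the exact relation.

Exactly, δ_product = (δ_source + 1000)·(ε/1000 + 1) − 1000.
δ_product = (-5.5 + 1000) × (-29.2/1000 + 1) − 1000
δ_product = -34.54 per mil

-34.5 per mil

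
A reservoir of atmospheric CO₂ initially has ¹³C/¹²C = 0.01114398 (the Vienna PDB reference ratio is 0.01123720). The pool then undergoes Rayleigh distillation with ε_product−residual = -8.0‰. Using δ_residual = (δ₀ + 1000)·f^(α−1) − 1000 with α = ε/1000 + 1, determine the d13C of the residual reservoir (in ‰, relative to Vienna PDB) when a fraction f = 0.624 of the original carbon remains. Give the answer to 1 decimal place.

-4.5‰

δ₀ = (0.01114398/0.01123720 − 1)×1000 = (0.991704 − 1)×1000 = -8.296‰
α − 1 = ε/1000 = -0.0080
f^(α−1) = 0.624^(-0.0080) = 1.003780
δ_res = (-8.296 + 1000) × 1.003780 − 1000 = 995.453 − 1000 = -4.55‰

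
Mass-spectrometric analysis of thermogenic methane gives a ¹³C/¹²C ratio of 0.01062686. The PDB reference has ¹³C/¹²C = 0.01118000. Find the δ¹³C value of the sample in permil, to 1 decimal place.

-49.5 permil

δ¹³C = (R_sample / R_standard − 1) × 1000
R_sample / R_standard = 0.01062686 / 0.01118000 = 0.950524
δ¹³C = (0.950524 − 1) × 1000 = -49.48 permil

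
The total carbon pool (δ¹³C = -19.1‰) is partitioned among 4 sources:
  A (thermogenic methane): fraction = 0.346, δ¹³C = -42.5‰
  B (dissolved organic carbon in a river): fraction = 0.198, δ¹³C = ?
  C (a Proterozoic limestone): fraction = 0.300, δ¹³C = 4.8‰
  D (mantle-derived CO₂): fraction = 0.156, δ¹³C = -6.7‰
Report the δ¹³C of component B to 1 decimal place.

Isotope mass balance: δ_bulk = Σ fᵢ·δᵢ.
-19.1 = 0.346×(-42.5) + 0.198×δ_B + 0.300×(4.8) + 0.156×(-6.7)
0.198·δ_B = -19.1 − (-14.310) = -4.790
δ_B = -4.790 / 0.198 = -24.19‰

-24.2‰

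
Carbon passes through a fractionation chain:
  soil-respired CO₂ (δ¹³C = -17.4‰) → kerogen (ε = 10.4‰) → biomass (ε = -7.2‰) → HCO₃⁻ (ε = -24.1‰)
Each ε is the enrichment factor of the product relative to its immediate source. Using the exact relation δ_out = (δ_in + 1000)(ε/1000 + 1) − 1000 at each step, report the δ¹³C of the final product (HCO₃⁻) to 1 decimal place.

step 1: δ = (-17.40 + 1000)·(10.4/1000 + 1) − 1000 = -7.18‰
step 2: δ = (-7.18 + 1000)·(-7.2/1000 + 1) − 1000 = -14.33‰
step 3: δ = (-14.33 + 1000)·(-24.1/1000 + 1) − 1000 = -38.08‰

-38.1‰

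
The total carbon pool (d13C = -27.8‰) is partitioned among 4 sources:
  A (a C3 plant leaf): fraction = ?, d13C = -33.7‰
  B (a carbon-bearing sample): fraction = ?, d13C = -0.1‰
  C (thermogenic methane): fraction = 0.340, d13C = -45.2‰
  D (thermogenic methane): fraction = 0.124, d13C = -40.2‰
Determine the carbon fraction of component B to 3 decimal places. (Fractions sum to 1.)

0.316

Let f_B and f_A be the unknown fractions; fractions sum to 1 so f_B + f_A = 0.536.
Mass balance: Σ fᵢ·δᵢ = δ_bulk ⇒ f_B·(-0.1) + f_A·(-33.7) = -27.8 − (-20.353) = -7.447
Substitute f_A = 0.536 − f_B:
f_B·(-0.1 − -33.7) = -7.447 − 0.536×(-33.7) = 10.616
f_B = 10.616 / 33.6 = 0.3160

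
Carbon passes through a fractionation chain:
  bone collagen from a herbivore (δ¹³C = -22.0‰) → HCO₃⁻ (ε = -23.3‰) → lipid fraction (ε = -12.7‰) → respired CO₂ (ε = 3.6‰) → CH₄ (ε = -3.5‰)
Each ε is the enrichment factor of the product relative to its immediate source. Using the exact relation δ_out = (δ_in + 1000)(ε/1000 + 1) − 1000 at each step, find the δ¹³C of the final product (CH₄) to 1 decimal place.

step 1: δ = (-22.00 + 1000)·(-23.3/1000 + 1) − 1000 = -44.79‰
step 2: δ = (-44.79 + 1000)·(-12.7/1000 + 1) − 1000 = -56.92‰
step 3: δ = (-56.92 + 1000)·(3.6/1000 + 1) − 1000 = -53.52‰
step 4: δ = (-53.52 + 1000)·(-3.5/1000 + 1) − 1000 = -56.84‰

-56.8‰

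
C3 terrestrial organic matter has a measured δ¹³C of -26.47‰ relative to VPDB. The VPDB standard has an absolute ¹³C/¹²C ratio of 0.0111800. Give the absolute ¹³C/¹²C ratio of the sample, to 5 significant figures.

0.010884

R_sample = R_standard × (δ¹³C/1000 + 1)
R_sample = 0.0111800 × (-26.47/1000 + 1) = 0.0111800 × 0.973530
R_sample = 0.0108841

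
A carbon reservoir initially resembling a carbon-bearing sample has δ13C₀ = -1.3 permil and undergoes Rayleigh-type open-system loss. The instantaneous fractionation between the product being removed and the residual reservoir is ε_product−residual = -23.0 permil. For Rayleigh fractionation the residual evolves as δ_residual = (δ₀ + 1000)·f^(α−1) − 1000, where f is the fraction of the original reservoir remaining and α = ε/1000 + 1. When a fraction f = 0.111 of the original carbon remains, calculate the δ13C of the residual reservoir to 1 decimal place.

50.5 permil

Rayleigh residual: δ_res = (δ₀ + 1000)·f^(α−1) − 1000
α = ε/1000 + 1 = 0.97700, so α − 1 = -0.02300
f^(α−1) = 0.111^(-0.02300) = 1.051859
δ_res = (-1.3 + 1000) × 1.051859 − 1000 = 1050.492 − 1000 = 50.49 permil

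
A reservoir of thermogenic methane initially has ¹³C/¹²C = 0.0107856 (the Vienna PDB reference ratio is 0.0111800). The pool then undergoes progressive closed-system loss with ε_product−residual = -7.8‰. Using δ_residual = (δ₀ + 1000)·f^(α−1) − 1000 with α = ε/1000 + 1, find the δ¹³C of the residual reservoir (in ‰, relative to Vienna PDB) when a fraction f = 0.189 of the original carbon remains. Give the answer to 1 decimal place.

δ₀ = (0.0107856/0.0111800 − 1)×1000 = (0.964723 − 1)×1000 = -35.277‰
α − 1 = ε/1000 = -0.0078
f^(α−1) = 0.189^(-0.0078) = 1.013080
δ_res = (-35.277 + 1000) × 1.013080 − 1000 = 977.341 − 1000 = -22.66‰

-22.7‰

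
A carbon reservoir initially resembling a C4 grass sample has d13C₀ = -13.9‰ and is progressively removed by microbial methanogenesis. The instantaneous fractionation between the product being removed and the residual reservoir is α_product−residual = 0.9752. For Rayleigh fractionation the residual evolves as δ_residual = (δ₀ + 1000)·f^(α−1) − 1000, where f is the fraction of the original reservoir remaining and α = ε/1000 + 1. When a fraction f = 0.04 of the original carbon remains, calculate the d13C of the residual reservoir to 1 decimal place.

Rayleigh residual: δ_res = (δ₀ + 1000)·f^(α−1) − 1000
α − 1 = -0.02480
f^(α−1) = 0.04^(-0.02480) = 1.083101
δ_res = (-13.9 + 1000) × 1.083101 − 1000 = 1068.046 − 1000 = 68.05‰

68.0‰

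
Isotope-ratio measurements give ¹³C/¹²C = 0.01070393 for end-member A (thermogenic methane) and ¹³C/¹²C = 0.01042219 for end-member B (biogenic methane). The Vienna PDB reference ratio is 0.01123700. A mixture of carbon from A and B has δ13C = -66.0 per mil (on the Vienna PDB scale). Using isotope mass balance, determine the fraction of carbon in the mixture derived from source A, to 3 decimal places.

δ_A = (0.01070393/0.01123700 − 1)×1000 = (0.952561 − 1)×1000 = -47.439 per mil
δ_B = (0.01042219/0.01123700 − 1)×1000 = (0.927489 − 1)×1000 = -72.511 per mil
f_A = (δ_mix − δ_B)/(δ_A − δ_B) = (-66.0 − (-72.511))/(-47.439 − (-72.511))
f_A = 6.511 / 25.073 = 0.2597

0.260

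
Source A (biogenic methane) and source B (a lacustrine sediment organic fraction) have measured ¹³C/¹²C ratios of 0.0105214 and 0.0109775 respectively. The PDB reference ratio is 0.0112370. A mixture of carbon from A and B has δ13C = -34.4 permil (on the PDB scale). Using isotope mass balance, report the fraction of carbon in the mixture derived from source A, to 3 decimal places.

0.279

δ_A = (0.0105214/0.0112370 − 1)×1000 = (0.936318 − 1)×1000 = -63.682 permil
δ_B = (0.0109775/0.0112370 − 1)×1000 = (0.976907 − 1)×1000 = -23.093 permil
f_A = (δ_mix − δ_B)/(δ_A − δ_B) = (-34.4 − (-23.093))/(-63.682 − (-23.093))
f_A = -11.307 / -40.589 = 0.2786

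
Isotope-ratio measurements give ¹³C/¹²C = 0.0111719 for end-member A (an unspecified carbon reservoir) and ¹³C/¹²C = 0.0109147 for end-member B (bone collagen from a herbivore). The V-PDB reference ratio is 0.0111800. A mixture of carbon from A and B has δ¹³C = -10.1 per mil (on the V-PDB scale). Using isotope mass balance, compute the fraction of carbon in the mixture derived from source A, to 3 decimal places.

0.592

δ_A = (0.0111719/0.0111800 − 1)×1000 = (0.999275 − 1)×1000 = -0.725 per mil
δ_B = (0.0109147/0.0111800 − 1)×1000 = (0.976270 − 1)×1000 = -23.730 per mil
f_A = (δ_mix − δ_B)/(δ_A − δ_B) = (-10.1 − (-23.730))/(-0.725 − (-23.730))
f_A = 13.630 / 23.005 = 0.5925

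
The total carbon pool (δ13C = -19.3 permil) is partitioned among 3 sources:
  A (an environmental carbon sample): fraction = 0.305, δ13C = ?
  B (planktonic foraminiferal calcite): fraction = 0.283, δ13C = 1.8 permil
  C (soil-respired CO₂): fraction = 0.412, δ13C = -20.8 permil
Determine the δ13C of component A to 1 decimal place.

Isotope mass balance: δ_bulk = Σ fᵢ·δᵢ.
-19.3 = 0.305×δ_A + 0.283×(1.8) + 0.412×(-20.8)
0.305·δ_A = -19.3 − (-8.060) = -11.240
δ_A = -11.240 / 0.305 = -36.85 permil

-36.9 permil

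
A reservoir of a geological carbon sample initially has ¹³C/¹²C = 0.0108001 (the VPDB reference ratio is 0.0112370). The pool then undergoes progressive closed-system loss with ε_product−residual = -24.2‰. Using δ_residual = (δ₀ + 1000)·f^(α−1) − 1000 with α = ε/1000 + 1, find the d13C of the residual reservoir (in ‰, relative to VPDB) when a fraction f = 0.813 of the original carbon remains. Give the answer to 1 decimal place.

-34.1‰

δ₀ = (0.0108001/0.0112370 − 1)×1000 = (0.961120 − 1)×1000 = -38.880‰
α − 1 = ε/1000 = -0.0242
f^(α−1) = 0.813^(-0.0242) = 1.005023
δ_res = (-38.880 + 1000) × 1.005023 − 1000 = 965.947 − 1000 = -34.05‰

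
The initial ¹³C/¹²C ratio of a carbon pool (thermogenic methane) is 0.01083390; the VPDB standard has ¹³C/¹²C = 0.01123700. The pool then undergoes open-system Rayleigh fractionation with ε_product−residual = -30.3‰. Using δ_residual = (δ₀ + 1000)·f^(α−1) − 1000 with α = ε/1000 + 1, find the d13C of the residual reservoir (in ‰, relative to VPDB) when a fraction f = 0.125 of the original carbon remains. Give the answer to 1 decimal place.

δ₀ = (0.01083390/0.01123700 − 1)×1000 = (0.964127 − 1)×1000 = -35.873‰
α − 1 = ε/1000 = -0.0303
f^(α−1) = 0.125^(-0.0303) = 1.065034
δ_res = (-35.873 + 1000) × 1.065034 − 1000 = 1026.829 − 1000 = 26.83‰

26.8‰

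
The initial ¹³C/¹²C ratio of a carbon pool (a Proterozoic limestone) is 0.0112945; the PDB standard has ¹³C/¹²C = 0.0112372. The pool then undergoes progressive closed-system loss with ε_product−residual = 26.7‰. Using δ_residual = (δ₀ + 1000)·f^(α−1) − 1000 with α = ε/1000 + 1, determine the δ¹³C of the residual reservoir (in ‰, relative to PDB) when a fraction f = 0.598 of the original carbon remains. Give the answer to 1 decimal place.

-8.6‰

δ₀ = (0.0112945/0.0112372 − 1)×1000 = (1.005099 − 1)×1000 = 5.099‰
α − 1 = ε/1000 = 0.0267
f^(α−1) = 0.598^(0.0267) = 0.986366
δ_res = (5.099 + 1000) × 0.986366 − 1000 = 991.395 − 1000 = -8.60‰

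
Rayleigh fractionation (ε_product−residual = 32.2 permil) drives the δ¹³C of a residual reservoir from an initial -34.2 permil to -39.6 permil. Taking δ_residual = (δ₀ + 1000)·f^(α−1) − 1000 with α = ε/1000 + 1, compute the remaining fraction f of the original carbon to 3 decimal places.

α − 1 = ε/1000 = 0.0322
(δ_res + 1000)/(δ₀ + 1000) = (-39.6 + 1000)/(-34.2 + 1000) = 960.4/965.8 = 0.994409
f = 0.994409^(1/0.0322) = exp(ln(0.994409)/0.0322) = exp(-0.00561/0.0322)
f = exp(-0.1741) = 0.8402

0.840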